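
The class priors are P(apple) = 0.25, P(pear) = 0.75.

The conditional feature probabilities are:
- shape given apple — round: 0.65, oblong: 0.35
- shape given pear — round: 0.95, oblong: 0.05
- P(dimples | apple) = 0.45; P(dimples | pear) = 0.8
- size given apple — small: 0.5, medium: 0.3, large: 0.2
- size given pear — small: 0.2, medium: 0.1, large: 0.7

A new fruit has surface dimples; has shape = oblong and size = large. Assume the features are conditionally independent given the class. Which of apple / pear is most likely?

apple: 0.25 × 0.35 × 0.45 × 0.2 = 0.007875
pear: 0.75 × 0.05 × 0.8 × 0.7 = 0.021
Highest score → pear.

pear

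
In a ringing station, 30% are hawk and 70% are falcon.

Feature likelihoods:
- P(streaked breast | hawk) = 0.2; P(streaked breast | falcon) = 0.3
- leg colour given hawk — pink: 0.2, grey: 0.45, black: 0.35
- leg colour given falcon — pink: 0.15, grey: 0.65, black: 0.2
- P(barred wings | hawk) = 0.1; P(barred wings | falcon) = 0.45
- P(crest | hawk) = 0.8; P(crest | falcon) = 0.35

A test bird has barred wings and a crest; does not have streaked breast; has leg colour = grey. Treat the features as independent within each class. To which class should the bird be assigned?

hawk: 0.3 × (1−0.2) × 0.45 × 0.1 × 0.8 = 0.00864
falcon: 0.7 × (1−0.3) × 0.65 × 0.45 × 0.35 = 0.05016375
Highest score → falcon.

falcon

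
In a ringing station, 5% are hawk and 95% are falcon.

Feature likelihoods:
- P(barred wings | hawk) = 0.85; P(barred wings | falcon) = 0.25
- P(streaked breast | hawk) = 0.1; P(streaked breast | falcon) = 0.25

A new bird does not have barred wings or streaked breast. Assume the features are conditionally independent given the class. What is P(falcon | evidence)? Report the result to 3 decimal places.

0.988

hawk: 0.05 × (1−0.85) × (1−0.1) = 0.00675
falcon: 0.95 × (1−0.25) × (1−0.25) = 0.534375
P(falcon | x) = 0.534375 / 0.541125 ≈ 0.988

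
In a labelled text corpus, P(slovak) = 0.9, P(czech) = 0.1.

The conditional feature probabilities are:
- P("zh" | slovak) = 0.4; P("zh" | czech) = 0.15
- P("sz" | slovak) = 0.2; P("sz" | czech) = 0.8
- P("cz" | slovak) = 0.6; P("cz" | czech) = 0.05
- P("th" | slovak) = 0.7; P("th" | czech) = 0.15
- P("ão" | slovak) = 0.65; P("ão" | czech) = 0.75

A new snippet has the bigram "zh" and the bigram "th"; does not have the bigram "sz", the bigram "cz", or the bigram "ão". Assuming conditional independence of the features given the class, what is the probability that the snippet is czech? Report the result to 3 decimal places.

slovak: 0.9 × 0.4 × (1−0.2) × (1−0.6) × 0.7 × (1−0.65) = 0.028224
czech: 0.1 × 0.15 × (1−0.8) × (1−0.05) × 0.15 × (1−0.75) = 0.000106875
P(czech | x) = 0.000106875 / 0.028330875 ≈ 0.004

0.004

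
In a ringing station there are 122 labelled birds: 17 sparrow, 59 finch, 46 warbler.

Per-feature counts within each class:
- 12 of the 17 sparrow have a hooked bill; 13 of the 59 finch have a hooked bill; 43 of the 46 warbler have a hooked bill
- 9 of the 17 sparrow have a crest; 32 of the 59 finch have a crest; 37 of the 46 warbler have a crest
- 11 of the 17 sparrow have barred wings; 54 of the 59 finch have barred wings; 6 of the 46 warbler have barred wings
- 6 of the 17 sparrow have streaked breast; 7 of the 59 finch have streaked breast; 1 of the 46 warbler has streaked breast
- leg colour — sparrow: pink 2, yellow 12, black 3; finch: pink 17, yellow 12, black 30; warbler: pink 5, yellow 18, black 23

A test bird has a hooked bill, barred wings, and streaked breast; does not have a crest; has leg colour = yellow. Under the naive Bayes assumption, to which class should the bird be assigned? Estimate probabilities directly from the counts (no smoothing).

sparrow

sparrow: (17/122) × (12/17) × (8/17) × (11/17) × (6/17) × (12/17) ≈ 0.00746175
finch: (59/122) × (13/59) × (27/59) × (54/59) × (7/59) × (12/59) ≈ 0.00107699
warbler: (46/122) × (43/46) × (9/46) × (6/46) × (1/46) × (18/46) ≈ 0.0000765145
Highest score → sparrow.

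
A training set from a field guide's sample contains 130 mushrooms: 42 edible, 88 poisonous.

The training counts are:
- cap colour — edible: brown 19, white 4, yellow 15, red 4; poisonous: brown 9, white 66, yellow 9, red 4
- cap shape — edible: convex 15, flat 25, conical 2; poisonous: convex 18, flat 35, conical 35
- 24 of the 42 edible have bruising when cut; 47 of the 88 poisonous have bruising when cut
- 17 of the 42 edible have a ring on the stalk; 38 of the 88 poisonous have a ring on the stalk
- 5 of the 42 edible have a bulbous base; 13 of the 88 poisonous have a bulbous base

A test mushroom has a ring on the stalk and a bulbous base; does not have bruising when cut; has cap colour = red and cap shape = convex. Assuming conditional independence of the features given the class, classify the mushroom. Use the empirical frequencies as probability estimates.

edible: (42/130) × (4/42) × (15/42) × (18/42) × (17/42) × (5/42) ≈ 0.000226935
poisonous: (88/130) × (4/88) × (18/88) × (41/88) × (38/88) × (13/88) ≈ 0.000187055
Highest score → edible.

edible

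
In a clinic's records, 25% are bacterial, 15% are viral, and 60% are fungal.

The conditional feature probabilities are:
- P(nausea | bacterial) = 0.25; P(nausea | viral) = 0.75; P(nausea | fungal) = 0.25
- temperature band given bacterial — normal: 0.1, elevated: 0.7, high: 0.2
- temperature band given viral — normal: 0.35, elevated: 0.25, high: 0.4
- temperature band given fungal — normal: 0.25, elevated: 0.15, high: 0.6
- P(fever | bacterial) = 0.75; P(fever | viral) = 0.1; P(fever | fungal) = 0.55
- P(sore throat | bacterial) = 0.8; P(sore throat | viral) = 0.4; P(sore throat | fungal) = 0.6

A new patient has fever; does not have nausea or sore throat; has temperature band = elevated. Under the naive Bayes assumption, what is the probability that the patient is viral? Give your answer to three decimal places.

bacterial: 0.25 × (1−0.25) × 0.7 × 0.75 × (1−0.8) = 0.0196875
viral: 0.15 × (1−0.75) × 0.25 × 0.1 × (1−0.4) = 0.0005625
fungal: 0.6 × (1−0.25) × 0.15 × 0.55 × (1−0.6) = 0.01485
P(viral | x) = 0.0005625 / 0.0351 ≈ 0.016

0.016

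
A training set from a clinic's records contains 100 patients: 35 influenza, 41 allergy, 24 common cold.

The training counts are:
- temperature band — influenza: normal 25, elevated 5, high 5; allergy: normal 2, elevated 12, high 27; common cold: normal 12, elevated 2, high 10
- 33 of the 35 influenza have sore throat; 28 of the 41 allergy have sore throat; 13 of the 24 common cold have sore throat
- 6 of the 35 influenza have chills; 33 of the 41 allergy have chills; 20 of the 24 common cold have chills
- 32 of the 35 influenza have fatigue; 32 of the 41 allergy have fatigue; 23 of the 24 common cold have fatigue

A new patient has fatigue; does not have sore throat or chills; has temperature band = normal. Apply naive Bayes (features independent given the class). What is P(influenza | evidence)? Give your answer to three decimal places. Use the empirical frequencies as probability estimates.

influenza: (35/100) × (25/35) × (2/35) × (29/35) × (32/35) ≈ 0.0108222
allergy: (41/100) × (2/41) × (13/41) × (8/41) × (32/41) ≈ 0.000965743
common cold: (24/100) × (12/24) × (11/24) × (4/24) × (23/24) ≈ 0.00878472
P(influenza | x) = 0.0108222 / 0.020572663 ≈ 0.526

0.526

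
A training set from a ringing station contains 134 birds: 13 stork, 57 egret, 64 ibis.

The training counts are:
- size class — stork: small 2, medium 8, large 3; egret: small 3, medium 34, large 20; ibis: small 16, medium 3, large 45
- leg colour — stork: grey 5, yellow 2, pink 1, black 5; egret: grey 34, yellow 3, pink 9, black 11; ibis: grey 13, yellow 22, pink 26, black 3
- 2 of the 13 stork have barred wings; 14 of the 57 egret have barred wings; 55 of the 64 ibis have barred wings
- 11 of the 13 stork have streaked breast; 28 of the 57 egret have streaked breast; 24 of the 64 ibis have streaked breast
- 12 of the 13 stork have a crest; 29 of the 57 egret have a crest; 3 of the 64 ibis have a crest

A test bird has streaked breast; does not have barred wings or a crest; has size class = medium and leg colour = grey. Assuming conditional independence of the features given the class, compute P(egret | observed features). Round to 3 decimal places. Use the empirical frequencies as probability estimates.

0.949

stork: (13/134) × (8/13) × (5/13) × (11/13) × (11/13) × (1/13) ≈ 0.00126464
egret: (57/134) × (34/57) × (34/57) × (43/57) × (28/57) × (28/57) ≈ 0.027551
ibis: (64/134) × (3/64) × (13/64) × (9/64) × (24/64) × (61/64) ≈ 0.000228572
P(egret | x) = 0.027551 / 0.029044212 ≈ 0.949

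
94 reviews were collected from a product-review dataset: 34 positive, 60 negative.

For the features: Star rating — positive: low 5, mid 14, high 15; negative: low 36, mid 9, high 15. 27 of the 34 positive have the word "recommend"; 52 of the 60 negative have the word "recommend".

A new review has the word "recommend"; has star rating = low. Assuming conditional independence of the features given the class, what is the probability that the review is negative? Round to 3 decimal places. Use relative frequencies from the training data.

positive: (34/94) × (5/34) × (27/34) ≈ 0.0422403
negative: (60/94) × (36/60) × (52/60) ≈ 0.331915
P(negative | x) = 0.331915 / 0.3741553 ≈ 0.887

0.887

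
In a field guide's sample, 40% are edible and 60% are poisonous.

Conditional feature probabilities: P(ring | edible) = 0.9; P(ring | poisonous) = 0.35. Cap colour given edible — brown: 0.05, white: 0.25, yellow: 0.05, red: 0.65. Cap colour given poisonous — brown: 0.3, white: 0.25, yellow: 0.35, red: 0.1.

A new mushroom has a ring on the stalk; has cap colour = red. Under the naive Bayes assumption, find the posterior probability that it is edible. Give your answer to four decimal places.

0.9176

edible: 0.4 × 0.9 × 0.65 = 0.234
poisonous: 0.6 × 0.35 × 0.1 = 0.021
P(edible | x) = 0.234 / 0.255 ≈ 0.9176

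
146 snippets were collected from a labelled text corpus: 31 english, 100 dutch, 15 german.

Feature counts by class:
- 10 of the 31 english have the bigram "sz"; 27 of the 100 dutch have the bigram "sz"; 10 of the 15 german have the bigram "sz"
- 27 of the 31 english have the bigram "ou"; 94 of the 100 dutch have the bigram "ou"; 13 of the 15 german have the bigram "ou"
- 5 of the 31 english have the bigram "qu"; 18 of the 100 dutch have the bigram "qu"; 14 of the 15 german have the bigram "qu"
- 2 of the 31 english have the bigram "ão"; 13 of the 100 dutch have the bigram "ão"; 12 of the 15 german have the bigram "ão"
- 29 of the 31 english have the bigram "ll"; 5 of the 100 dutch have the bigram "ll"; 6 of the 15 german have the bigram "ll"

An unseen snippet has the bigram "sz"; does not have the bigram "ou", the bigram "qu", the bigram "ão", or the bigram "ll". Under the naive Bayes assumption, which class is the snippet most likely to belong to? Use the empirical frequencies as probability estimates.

dutch

english: (31/146) × (10/31) × (4/31) × (26/31) × (29/31) × (2/31) ≈ 0.000447365
dutch: (100/146) × (27/100) × (6/100) × (82/100) × (87/100) × (95/100) ≈ 0.00752002
german: (15/146) × (10/15) × (2/15) × (1/15) × (3/15) × (9/15) ≈ 0.0000730594
Highest score → dutch.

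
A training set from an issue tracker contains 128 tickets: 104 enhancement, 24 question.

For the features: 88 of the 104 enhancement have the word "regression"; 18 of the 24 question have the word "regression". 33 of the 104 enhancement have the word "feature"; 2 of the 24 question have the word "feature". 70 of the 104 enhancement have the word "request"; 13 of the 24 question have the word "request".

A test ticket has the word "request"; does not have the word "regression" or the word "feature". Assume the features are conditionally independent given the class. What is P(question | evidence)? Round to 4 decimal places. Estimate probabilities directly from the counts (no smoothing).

enhancement: (104/128) × (16/104) × (71/104) × (70/104) ≈ 0.0574381
question: (24/128) × (6/24) × (22/24) × (13/24) ≈ 0.0232747
P(question | x) = 0.0232747 / 0.0807128 ≈ 0.2884

0.2884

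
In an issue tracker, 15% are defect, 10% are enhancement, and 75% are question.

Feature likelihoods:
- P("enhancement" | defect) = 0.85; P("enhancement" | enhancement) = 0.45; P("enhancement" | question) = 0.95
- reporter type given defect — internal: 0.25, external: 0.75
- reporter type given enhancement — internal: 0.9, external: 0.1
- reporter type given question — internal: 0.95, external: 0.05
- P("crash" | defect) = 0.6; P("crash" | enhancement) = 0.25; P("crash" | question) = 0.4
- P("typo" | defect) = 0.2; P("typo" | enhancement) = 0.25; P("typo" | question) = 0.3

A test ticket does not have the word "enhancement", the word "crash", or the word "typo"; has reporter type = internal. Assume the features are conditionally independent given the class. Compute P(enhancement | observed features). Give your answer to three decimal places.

defect: 0.15 × (1−0.85) × 0.25 × (1−0.6) × (1−0.2) = 0.0018
enhancement: 0.1 × (1−0.45) × 0.9 × (1−0.25) × (1−0.25) = 0.02784375
question: 0.75 × (1−0.95) × 0.95 × (1−0.4) × (1−0.3) = 0.0149625
P(enhancement | x) = 0.02784375 / 0.04460625 ≈ 0.624

0.624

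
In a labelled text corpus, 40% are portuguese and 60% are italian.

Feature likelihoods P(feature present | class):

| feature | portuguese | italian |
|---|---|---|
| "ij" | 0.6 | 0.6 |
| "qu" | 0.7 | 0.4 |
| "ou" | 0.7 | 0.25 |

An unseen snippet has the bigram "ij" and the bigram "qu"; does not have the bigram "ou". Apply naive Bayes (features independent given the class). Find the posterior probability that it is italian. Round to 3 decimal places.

0.682

portuguese: 0.4 × 0.6 × 0.7 × (1−0.7) = 0.0504
italian: 0.6 × 0.6 × 0.4 × (1−0.25) = 0.108
P(italian | x) = 0.108 / 0.1584 ≈ 0.682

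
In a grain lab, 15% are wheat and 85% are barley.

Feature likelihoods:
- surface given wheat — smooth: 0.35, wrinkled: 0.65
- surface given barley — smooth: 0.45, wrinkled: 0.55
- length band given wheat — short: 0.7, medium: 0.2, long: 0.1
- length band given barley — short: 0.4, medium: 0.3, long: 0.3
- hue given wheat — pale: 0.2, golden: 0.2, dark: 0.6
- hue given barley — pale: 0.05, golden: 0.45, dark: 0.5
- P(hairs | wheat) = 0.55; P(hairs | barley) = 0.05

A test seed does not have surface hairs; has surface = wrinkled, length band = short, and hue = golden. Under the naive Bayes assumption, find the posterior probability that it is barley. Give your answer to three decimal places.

0.929

wheat: 0.15 × 0.65 × 0.7 × 0.2 × (1−0.55) = 0.0061425
barley: 0.85 × 0.55 × 0.4 × 0.45 × (1−0.05) = 0.0799425
P(barley | x) = 0.0799425 / 0.086085 ≈ 0.929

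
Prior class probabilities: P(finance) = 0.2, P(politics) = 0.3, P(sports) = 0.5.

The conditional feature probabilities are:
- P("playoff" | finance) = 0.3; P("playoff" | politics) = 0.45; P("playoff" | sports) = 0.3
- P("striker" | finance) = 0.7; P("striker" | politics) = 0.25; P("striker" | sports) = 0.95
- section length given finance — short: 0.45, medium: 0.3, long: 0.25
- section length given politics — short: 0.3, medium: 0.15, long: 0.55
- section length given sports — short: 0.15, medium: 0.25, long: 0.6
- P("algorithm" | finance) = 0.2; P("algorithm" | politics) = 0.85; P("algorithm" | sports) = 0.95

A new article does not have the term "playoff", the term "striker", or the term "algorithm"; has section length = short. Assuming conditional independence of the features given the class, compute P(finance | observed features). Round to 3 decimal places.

finance: 0.2 × (1−0.3) × (1−0.7) × 0.45 × (1−0.2) = 0.01512
politics: 0.3 × (1−0.45) × (1−0.25) × 0.3 × (1−0.85) = 0.00556875
sports: 0.5 × (1−0.3) × (1−0.95) × 0.15 × (1−0.95) = 0.00013125
P(finance | x) = 0.01512 / 0.02082 ≈ 0.726

0.726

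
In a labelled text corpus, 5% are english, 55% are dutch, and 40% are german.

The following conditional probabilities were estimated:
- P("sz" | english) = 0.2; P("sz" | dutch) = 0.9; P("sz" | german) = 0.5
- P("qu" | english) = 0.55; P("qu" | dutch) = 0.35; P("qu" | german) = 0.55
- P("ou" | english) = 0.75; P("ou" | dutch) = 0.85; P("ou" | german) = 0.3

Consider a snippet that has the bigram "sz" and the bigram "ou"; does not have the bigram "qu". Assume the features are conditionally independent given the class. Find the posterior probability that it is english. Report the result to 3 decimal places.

english: 0.05 × 0.2 × (1−0.55) × 0.75 = 0.003375
dutch: 0.55 × 0.9 × (1−0.35) × 0.85 = 0.2734875
german: 0.4 × 0.5 × (1−0.55) × 0.3 = 0.027
P(english | x) = 0.003375 / 0.3038625 ≈ 0.011

0.011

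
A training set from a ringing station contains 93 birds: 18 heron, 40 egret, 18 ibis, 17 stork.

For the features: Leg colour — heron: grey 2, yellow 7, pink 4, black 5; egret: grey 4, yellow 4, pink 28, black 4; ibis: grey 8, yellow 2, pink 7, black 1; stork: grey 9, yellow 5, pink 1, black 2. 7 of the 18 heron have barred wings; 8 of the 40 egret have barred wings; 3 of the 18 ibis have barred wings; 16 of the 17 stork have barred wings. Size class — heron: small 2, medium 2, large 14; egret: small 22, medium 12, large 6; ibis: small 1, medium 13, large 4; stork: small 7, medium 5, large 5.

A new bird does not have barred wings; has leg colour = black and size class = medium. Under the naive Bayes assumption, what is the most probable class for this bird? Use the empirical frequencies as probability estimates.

egret

heron: (18/93) × (5/18) × (11/18) × (2/18) ≈ 0.0036506
egret: (40/93) × (4/40) × (32/40) × (12/40) ≈ 0.0103226
ibis: (18/93) × (1/18) × (15/18) × (13/18) ≈ 0.00647153
stork: (17/93) × (2/17) × (1/17) × (5/17) ≈ 0.000372065
Highest score → egret.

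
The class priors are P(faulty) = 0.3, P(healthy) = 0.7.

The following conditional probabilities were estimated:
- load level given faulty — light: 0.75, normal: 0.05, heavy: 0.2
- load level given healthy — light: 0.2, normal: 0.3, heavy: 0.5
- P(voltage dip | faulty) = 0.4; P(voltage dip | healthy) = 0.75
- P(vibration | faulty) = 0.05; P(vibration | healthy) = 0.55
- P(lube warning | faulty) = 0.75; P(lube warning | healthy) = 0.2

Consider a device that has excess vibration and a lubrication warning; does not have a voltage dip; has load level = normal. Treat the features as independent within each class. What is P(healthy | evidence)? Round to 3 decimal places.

faulty: 0.3 × 0.05 × (1−0.4) × 0.05 × 0.75 = 0.0003375
healthy: 0.7 × 0.3 × (1−0.75) × 0.55 × 0.2 = 0.005775
P(healthy | x) = 0.005775 / 0.0061125 ≈ 0.945

0.945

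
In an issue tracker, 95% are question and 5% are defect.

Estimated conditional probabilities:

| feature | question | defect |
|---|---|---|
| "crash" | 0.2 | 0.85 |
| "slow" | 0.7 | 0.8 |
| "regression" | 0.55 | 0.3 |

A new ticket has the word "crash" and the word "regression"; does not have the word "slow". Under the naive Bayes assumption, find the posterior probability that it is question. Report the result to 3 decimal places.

question: 0.95 × 0.2 × (1−0.7) × 0.55 = 0.03135
defect: 0.05 × 0.85 × (1−0.8) × 0.3 = 0.00255
P(question | x) = 0.03135 / 0.0339 ≈ 0.925

0.925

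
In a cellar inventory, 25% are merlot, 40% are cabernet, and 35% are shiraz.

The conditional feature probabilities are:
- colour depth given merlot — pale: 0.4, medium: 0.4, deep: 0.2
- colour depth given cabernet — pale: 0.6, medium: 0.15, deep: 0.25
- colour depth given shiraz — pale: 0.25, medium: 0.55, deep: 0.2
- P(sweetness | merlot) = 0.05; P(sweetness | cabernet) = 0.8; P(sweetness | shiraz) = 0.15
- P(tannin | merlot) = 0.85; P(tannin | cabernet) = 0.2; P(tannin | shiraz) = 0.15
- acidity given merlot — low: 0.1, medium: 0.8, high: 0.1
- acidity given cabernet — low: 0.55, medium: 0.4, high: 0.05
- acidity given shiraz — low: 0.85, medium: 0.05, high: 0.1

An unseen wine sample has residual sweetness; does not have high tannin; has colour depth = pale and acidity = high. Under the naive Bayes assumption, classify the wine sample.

cabernet

merlot: 0.25 × 0.4 × 0.05 × (1−0.85) × 0.1 = 0.000075
cabernet: 0.4 × 0.6 × 0.8 × (1−0.2) × 0.05 = 0.00768
shiraz: 0.35 × 0.25 × 0.15 × (1−0.15) × 0.1 = 0.001115625
Highest score → cabernet.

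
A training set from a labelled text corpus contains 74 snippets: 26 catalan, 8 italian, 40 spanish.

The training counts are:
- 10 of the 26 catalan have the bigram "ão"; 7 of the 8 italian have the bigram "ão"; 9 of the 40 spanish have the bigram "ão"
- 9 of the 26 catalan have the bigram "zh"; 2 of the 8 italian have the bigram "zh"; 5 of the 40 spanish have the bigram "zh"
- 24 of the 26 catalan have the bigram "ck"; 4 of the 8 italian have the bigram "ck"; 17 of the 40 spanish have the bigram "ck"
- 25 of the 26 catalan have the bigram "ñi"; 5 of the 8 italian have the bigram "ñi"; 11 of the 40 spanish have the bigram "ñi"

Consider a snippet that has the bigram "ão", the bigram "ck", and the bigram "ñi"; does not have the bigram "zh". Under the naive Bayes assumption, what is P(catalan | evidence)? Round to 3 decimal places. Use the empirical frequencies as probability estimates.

0.694

catalan: (26/74) × (10/26) × (17/26) × (24/26) × (25/26) ≈ 0.0784239
italian: (8/74) × (7/8) × (6/8) × (4/8) × (5/8) ≈ 0.0221706
spanish: (40/74) × (9/40) × (35/40) × (17/40) × (11/40) ≈ 0.0124377
P(catalan | x) = 0.0784239 / 0.1130322 ≈ 0.694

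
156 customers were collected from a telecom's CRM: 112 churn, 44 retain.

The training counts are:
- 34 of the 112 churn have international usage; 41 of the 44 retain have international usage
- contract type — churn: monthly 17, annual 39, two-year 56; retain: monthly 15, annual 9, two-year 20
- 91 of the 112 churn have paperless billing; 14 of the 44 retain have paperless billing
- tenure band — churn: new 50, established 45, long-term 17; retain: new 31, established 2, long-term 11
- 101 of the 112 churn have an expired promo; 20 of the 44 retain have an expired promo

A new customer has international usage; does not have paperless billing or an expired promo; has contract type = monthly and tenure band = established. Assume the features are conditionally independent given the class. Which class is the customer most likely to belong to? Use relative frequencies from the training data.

retain

churn: (112/156) × (34/112) × (17/112) × (21/112) × (45/112) × (11/112) ≈ 0.000244769
retain: (44/156) × (41/44) × (15/44) × (30/44) × (2/44) × (24/44) ≈ 0.00151462
Highest score → retain.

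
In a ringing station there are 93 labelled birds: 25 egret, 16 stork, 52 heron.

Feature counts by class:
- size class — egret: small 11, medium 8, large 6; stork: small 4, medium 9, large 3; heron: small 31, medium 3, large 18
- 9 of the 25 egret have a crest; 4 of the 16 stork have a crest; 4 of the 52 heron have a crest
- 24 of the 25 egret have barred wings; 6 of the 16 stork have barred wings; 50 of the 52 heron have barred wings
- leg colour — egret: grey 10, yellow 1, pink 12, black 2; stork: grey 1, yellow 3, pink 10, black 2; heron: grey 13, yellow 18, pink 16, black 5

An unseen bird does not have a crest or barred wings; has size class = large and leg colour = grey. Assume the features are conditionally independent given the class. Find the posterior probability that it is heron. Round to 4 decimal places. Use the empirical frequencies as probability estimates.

egret: (25/93) × (6/25) × (16/25) × (1/25) × (10/25) ≈ 0.000660645
stork: (16/93) × (3/16) × (12/16) × (10/16) × (1/16) ≈ 0.00094506
heron: (52/93) × (18/52) × (48/52) × (2/52) × (13/52) ≈ 0.00171789
P(heron | x) = 0.00171789 / 0.003323595 ≈ 0.5169

0.5169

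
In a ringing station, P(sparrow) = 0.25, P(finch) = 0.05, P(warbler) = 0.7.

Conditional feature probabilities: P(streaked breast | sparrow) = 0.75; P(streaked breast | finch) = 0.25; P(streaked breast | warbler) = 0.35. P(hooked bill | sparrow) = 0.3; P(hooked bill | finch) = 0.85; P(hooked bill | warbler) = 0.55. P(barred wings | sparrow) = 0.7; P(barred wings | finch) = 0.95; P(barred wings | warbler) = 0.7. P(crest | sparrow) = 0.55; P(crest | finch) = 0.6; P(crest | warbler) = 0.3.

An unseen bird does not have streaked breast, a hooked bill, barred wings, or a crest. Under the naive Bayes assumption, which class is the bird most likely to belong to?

warbler

sparrow: 0.25 × (1−0.75) × (1−0.3) × (1−0.7) × (1−0.55) = 0.00590625
finch: 0.05 × (1−0.25) × (1−0.85) × (1−0.95) × (1−0.6) = 0.0001125
warbler: 0.7 × (1−0.35) × (1−0.55) × (1−0.7) × (1−0.3) = 0.0429975
Highest score → warbler.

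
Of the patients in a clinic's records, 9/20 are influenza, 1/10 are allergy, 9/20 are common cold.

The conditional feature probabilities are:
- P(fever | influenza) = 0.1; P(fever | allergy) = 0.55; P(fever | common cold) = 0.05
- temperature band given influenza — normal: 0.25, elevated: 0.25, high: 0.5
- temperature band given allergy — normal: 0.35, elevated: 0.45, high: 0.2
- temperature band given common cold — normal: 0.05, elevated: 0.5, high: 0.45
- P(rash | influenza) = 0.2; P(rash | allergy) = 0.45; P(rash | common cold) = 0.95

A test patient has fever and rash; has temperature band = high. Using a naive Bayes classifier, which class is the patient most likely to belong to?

common cold

influenza: 0.45 × 0.1 × 0.5 × 0.2 = 0.0045
allergy: 0.1 × 0.55 × 0.2 × 0.45 = 0.00495
common cold: 0.45 × 0.05 × 0.45 × 0.95 = 0.00961875
Highest score → common cold.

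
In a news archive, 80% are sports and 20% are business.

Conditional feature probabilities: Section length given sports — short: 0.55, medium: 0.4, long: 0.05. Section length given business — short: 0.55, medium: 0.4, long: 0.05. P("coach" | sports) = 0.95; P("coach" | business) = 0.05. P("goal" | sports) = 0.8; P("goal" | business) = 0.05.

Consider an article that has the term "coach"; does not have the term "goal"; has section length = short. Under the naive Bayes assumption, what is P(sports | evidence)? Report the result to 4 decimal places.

sports: 0.8 × 0.55 × 0.95 × (1−0.8) = 0.0836
business: 0.2 × 0.55 × 0.05 × (1−0.05) = 0.005225
P(sports | x) = 0.0836 / 0.088825 ≈ 0.9412

0.9412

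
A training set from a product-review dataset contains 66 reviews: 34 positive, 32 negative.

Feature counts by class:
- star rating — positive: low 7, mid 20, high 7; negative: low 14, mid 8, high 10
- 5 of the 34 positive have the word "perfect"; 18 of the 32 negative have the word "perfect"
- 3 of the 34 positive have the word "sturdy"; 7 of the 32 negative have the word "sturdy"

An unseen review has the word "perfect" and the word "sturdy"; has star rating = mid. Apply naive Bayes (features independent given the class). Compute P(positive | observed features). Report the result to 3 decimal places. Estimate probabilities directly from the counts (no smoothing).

0.209

positive: (34/66) × (20/34) × (5/34) × (3/34) ≈ 0.00393205
negative: (32/66) × (8/32) × (18/32) × (7/32) ≈ 0.0149148
P(positive | x) = 0.00393205 / 0.01884685 ≈ 0.209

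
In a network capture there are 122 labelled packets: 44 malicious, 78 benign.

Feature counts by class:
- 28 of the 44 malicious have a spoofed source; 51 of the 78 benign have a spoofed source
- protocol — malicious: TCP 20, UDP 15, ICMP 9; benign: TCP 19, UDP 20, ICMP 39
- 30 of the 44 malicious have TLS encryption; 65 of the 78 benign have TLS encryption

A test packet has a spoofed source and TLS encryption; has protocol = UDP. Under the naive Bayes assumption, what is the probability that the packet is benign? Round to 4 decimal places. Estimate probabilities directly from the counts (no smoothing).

0.6261

malicious: (44/122) × (28/44) × (15/44) × (30/44) ≈ 0.0533464
benign: (78/122) × (51/78) × (20/78) × (65/78) ≈ 0.0893232
P(benign | x) = 0.0893232 / 0.1426696 ≈ 0.6261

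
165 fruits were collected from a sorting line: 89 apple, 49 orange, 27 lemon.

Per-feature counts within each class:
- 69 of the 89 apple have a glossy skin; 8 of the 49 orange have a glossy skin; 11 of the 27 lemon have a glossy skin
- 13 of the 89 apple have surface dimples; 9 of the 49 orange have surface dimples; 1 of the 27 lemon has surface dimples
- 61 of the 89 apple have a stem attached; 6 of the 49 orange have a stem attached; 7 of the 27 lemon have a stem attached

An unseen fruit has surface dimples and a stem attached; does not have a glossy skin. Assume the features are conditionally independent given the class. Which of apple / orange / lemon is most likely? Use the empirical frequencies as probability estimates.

apple: (89/165) × (20/89) × (13/89) × (61/89) ≈ 0.012135
orange: (49/165) × (41/49) × (9/49) × (6/49) ≈ 0.00558858
lemon: (27/165) × (16/27) × (1/27) × (7/27) ≈ 0.000931122
Highest score → apple.

apple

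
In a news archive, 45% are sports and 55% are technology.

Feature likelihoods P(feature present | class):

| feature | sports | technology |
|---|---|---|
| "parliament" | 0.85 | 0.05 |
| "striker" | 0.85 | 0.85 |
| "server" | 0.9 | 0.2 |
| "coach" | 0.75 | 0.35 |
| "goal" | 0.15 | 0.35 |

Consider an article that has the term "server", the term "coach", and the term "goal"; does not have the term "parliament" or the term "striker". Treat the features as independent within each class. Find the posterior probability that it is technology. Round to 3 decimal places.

sports: 0.45 × (1−0.85) × (1−0.85) × 0.9 × 0.75 × 0.15 = 0.00102515625
technology: 0.55 × (1−0.05) × (1−0.85) × 0.2 × 0.35 × 0.35 = 0.0019201875
P(technology | x) = 0.0019201875 / 0.00294534375 ≈ 0.652

0.652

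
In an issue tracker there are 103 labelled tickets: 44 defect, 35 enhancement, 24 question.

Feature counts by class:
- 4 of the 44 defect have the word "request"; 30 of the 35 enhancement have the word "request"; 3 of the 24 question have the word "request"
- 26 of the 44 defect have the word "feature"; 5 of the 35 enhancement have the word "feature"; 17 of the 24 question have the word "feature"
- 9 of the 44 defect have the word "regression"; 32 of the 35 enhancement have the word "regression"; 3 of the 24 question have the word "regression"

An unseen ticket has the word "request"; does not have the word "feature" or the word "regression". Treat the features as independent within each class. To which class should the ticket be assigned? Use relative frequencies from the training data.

defect: (44/103) × (4/44) × (18/44) × (35/44) ≈ 0.0126374
enhancement: (35/103) × (30/35) × (30/35) × (3/35) ≈ 0.0213989
question: (24/103) × (3/24) × (7/24) × (21/24) ≈ 0.00743325
Highest score → enhancement.

enhancement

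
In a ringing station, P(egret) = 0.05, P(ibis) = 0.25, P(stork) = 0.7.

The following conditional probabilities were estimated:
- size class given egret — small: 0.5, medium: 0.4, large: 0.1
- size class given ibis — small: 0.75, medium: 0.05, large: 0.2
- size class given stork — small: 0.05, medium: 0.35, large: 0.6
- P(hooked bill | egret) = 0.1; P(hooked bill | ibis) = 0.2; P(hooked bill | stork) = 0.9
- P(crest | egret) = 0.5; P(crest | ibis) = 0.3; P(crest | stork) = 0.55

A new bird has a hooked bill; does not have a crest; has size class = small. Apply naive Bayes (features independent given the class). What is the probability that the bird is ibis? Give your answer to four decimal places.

egret: 0.05 × 0.5 × 0.1 × (1−0.5) = 0.00125
ibis: 0.25 × 0.75 × 0.2 × (1−0.3) = 0.02625
stork: 0.7 × 0.05 × 0.9 × (1−0.55) = 0.014175
P(ibis | x) = 0.02625 / 0.041675 ≈ 0.6299

0.6299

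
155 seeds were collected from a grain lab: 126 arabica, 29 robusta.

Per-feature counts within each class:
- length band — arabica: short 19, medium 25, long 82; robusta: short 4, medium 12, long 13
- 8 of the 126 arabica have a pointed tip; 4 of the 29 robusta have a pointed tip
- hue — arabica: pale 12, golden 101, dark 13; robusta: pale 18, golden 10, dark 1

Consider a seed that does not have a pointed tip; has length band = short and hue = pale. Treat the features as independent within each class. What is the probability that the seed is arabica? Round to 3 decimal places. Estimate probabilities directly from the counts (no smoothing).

0.442

arabica: (126/155) × (19/126) × (118/126) × (12/126) ≈ 0.0109331
robusta: (29/155) × (4/29) × (25/29) × (18/29) ≈ 0.0138084
P(arabica | x) = 0.0109331 / 0.0247415 ≈ 0.442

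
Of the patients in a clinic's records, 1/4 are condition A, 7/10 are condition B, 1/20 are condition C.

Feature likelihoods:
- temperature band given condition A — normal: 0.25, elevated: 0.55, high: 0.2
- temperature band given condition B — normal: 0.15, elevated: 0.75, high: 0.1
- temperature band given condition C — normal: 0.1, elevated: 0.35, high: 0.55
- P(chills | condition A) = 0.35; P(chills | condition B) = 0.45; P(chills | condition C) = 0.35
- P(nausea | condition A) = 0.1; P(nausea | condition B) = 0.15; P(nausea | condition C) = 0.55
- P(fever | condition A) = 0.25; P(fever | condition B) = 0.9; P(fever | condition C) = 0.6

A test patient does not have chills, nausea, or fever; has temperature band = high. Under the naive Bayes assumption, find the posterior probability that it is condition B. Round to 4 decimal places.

condition A: 0.25 × 0.2 × (1−0.35) × (1−0.1) × (1−0.25) = 0.0219375
condition B: 0.7 × 0.1 × (1−0.45) × (1−0.15) × (1−0.9) = 0.0032725
condition C: 0.05 × 0.55 × (1−0.35) × (1−0.55) × (1−0.6) = 0.0032175
P(condition B | x) = 0.0032725 / 0.0284275 ≈ 0.1151

0.1151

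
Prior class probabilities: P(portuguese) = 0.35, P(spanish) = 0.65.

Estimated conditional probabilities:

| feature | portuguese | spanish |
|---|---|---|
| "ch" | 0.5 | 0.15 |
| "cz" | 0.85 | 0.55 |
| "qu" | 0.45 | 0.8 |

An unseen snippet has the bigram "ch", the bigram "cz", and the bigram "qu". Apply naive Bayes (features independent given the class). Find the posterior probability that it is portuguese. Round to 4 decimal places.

0.6094

portuguese: 0.35 × 0.5 × 0.85 × 0.45 = 0.0669375
spanish: 0.65 × 0.15 × 0.55 × 0.8 = 0.0429
P(portuguese | x) = 0.0669375 / 0.1098375 ≈ 0.6094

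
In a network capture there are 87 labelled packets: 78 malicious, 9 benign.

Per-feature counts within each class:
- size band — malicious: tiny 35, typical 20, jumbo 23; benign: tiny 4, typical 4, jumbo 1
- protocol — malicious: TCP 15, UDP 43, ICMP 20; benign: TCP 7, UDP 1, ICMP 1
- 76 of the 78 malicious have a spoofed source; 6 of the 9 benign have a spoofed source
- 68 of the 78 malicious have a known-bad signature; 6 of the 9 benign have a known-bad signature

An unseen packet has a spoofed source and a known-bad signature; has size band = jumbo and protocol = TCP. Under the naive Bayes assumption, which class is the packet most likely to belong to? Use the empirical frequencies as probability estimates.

malicious

malicious: (78/87) × (23/78) × (15/78) × (76/78) × (68/78) ≈ 0.0431856
benign: (9/87) × (1/9) × (7/9) × (6/9) × (6/9) ≈ 0.00397332
Highest score → malicious.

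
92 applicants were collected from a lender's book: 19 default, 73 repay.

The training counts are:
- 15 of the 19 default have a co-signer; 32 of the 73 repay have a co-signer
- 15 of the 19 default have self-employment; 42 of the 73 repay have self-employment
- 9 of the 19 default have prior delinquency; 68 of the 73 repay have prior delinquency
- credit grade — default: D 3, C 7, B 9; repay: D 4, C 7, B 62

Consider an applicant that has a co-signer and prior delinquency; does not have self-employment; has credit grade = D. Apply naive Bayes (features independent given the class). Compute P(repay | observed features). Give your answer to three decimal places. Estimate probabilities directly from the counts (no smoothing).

default: (19/92) × (15/19) × (4/19) × (9/19) × (3/19) ≈ 0.00256724
repay: (73/92) × (32/73) × (31/73) × (68/73) × (4/73) ≈ 0.00753918
P(repay | x) = 0.00753918 / 0.01010642 ≈ 0.746

0.746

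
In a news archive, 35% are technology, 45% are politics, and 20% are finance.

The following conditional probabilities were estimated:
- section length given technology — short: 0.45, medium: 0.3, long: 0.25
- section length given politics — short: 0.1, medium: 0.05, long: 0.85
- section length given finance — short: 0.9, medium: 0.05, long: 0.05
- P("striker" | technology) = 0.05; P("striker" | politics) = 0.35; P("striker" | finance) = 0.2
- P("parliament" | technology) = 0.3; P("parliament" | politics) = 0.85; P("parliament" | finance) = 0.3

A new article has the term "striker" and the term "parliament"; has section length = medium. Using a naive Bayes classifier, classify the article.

technology: 0.35 × 0.3 × 0.05 × 0.3 = 0.001575
politics: 0.45 × 0.05 × 0.35 × 0.85 = 0.00669375
finance: 0.2 × 0.05 × 0.2 × 0.3 = 0.0006
Highest score → politics.

politics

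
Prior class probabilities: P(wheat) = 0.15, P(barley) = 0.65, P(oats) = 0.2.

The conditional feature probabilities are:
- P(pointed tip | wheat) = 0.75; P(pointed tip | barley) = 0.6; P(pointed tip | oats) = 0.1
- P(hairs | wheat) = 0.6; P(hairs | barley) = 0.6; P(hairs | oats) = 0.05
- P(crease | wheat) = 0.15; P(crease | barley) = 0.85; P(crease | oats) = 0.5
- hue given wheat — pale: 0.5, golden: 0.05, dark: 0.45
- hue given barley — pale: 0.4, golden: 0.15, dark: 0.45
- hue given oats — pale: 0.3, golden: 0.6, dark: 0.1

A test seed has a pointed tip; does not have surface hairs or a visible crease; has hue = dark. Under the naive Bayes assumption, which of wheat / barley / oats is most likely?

wheat: 0.15 × 0.75 × (1−0.6) × (1−0.15) × 0.45 = 0.0172125
barley: 0.65 × 0.6 × (1−0.6) × (1−0.85) × 0.45 = 0.01053
oats: 0.2 × 0.1 × (1−0.05) × (1−0.5) × 0.1 = 0.00095
Highest score → wheat.

wheat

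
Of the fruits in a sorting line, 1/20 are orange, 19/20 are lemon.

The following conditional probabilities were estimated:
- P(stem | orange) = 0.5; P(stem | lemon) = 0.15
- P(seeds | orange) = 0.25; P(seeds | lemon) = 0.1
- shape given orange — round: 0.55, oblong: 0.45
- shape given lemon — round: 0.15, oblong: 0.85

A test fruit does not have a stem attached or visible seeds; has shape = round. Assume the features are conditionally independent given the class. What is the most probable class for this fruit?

orange: 0.05 × (1−0.5) × (1−0.25) × 0.55 = 0.0103125
lemon: 0.95 × (1−0.15) × (1−0.1) × 0.15 = 0.1090125
Highest score → lemon.

lemon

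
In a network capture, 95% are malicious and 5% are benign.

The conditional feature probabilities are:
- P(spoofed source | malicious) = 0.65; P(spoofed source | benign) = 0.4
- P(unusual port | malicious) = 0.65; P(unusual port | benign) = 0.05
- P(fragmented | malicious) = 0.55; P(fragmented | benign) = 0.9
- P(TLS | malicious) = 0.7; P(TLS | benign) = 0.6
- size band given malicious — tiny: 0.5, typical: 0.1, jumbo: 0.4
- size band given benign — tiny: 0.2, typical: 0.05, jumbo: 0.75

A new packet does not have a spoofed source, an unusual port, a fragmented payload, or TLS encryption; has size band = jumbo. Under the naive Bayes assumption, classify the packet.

malicious: 0.95 × (1−0.65) × (1−0.65) × (1−0.55) × (1−0.7) × 0.4 = 0.00628425
benign: 0.05 × (1−0.4) × (1−0.05) × (1−0.9) × (1−0.6) × 0.75 = 0.000855
Highest score → malicious.

malicious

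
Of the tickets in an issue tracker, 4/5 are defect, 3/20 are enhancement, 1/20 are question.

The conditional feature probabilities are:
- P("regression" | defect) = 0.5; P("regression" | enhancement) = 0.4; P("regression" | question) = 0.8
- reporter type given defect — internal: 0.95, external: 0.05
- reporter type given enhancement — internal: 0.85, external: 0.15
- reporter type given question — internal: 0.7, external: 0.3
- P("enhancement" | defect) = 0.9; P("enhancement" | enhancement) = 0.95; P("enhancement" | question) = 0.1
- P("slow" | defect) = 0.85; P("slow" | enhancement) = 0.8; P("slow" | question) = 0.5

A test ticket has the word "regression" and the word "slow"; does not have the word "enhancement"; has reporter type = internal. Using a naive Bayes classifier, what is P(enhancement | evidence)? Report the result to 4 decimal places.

defect: 0.8 × 0.5 × 0.95 × (1−0.9) × 0.85 = 0.0323
enhancement: 0.15 × 0.4 × 0.85 × (1−0.95) × 0.8 = 0.00204
question: 0.05 × 0.8 × 0.7 × (1−0.1) × 0.5 = 0.0126
P(enhancement | x) = 0.00204 / 0.04694 ≈ 0.0435

0.0435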